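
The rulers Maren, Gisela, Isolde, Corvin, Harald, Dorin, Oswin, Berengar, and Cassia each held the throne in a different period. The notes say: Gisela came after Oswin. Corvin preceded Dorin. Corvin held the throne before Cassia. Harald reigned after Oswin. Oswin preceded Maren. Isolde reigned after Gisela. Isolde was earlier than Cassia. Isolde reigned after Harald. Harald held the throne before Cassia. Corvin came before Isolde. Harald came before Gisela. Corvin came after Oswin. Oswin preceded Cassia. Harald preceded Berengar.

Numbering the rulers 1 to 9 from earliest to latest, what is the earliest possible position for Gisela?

3

Harald and Oswin must both come before Gisela — 2 forced predecessors.
Nothing else is forced ahead of Gisela, so their earliest slot is position 2 + 1 = 3.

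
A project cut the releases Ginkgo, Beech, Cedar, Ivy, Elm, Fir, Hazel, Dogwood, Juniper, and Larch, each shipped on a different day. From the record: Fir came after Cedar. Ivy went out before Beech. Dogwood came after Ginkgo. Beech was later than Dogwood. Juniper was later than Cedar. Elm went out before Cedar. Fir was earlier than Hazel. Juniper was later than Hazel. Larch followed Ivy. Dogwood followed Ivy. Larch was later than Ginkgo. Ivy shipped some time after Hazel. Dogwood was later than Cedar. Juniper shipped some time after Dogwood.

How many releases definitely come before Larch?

6

Directly stated before Larch: Ginkgo and Ivy.
Cedar reaches Larch via Cedar → Fir → Hazel → Ivy → Larch.
Elm reaches Larch via Elm → Cedar → Fir → Hazel → Ivy → Larch.
Fir reaches Larch via Fir → Hazel → Ivy → Larch.
Likewise Hazel reaches Larch by chaining the stated constraints.
No chain forces Dogwood (or any of the others) ahead of Larch.
That's Cedar, Elm, Fir, Ginkgo, Hazel, and Ivy — 6 in all.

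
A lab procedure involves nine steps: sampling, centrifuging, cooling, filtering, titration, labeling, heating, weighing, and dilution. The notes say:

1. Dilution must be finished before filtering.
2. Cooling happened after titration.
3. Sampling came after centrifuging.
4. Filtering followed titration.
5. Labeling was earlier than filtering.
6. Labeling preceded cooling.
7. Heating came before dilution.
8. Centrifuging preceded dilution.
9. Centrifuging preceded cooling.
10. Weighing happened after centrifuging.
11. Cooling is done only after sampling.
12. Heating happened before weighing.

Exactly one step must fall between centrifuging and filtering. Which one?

dilution

Tracing the constraints gives centrifuging → dilution → filtering, so dilution sits after centrifuging and before filtering.
No other step is forced both after centrifuging and before filtering.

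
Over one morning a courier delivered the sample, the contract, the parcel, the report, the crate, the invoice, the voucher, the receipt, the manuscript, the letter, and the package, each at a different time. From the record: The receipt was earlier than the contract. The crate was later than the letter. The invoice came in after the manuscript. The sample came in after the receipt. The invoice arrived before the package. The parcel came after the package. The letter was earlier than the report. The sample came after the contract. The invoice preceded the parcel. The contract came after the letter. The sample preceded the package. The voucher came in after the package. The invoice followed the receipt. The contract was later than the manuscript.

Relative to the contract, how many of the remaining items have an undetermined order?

Forced before the contract: the letter, the manuscript, and the receipt; forced after the contract: the package, the parcel, the sample, and the voucher.
That leaves the crate, the invoice, and the report with no forced order relative to the contract — 3.

3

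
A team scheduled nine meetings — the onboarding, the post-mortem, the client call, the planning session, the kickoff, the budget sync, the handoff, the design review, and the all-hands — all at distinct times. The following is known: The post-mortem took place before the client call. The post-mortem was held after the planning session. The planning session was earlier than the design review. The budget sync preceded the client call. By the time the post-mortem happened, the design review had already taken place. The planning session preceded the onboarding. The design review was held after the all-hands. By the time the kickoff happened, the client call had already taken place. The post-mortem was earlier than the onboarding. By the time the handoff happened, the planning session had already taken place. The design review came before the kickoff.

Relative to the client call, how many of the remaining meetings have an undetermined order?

2

Forced before the client call: the all-hands, the budget sync, the design review, the planning session, and the post-mortem; forced after the client call: the kickoff.
That leaves the handoff and the onboarding with no forced order relative to the client call — 2.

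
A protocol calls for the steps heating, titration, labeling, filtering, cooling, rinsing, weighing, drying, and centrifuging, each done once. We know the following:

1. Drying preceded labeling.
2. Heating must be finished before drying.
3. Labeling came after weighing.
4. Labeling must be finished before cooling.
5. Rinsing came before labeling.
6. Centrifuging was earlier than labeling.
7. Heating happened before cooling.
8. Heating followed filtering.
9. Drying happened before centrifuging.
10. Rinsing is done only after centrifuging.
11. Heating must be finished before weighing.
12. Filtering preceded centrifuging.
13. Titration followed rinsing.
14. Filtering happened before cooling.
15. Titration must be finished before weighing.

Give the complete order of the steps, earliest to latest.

filtering, heating, drying, centrifuging, rinsing, titration, weighing, labeling, cooling

The constraints fix every adjacent pair, so only one ordering works:
filtering → heating → drying → centrifuging → rinsing → titration → weighing → labeling → cooling.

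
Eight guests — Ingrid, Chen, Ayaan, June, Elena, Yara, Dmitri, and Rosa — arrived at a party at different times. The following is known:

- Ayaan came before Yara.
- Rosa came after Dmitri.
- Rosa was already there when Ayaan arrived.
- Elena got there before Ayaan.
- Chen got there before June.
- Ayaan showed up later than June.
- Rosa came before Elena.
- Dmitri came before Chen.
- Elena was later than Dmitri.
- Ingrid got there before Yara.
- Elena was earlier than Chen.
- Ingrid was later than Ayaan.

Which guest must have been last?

Yara

Every other guest has a chain of constraints placing them before Yara, so Yara is last.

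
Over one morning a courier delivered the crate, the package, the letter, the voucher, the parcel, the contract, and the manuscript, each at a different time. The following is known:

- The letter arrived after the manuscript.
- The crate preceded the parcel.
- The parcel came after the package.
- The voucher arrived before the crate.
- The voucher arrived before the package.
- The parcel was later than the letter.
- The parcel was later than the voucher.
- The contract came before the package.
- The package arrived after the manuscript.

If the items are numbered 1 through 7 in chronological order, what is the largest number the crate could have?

The crate must come before the parcel — 1 item forced after it.
Everything else can be placed before the crate in some valid order, so the crate can sit as late as position 7 − 1 = 6.

6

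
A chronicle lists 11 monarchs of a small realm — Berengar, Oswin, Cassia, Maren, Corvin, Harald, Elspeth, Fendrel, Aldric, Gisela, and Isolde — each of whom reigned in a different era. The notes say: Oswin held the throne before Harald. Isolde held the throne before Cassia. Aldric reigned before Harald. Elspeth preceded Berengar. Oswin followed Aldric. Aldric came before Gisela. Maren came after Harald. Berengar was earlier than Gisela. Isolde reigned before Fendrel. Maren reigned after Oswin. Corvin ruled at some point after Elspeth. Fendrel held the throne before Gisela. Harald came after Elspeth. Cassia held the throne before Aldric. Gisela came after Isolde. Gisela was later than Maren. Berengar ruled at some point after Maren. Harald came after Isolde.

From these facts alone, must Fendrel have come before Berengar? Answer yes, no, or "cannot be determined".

No chain of stated constraints runs from Fendrel to Berengar, and none runs from Berengar to Fendrel either.
So the relative order of Fendrel and Berengar is not fixed by the given facts.

cannot be determined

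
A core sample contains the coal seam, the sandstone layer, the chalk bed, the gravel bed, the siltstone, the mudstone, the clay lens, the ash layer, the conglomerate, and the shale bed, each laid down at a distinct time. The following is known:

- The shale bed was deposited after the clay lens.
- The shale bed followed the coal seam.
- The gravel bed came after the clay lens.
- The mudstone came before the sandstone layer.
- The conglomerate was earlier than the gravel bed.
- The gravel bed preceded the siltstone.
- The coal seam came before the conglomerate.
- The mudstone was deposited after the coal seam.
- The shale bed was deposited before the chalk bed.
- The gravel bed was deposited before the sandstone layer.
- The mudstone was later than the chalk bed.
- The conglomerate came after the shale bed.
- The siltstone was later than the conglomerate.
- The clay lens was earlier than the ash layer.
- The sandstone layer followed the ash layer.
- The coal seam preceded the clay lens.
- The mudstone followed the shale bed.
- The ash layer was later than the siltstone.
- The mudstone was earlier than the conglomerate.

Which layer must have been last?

the sandstone layer

Every other layer has a chain of constraints placing it before the sandstone layer, so the sandstone layer is last.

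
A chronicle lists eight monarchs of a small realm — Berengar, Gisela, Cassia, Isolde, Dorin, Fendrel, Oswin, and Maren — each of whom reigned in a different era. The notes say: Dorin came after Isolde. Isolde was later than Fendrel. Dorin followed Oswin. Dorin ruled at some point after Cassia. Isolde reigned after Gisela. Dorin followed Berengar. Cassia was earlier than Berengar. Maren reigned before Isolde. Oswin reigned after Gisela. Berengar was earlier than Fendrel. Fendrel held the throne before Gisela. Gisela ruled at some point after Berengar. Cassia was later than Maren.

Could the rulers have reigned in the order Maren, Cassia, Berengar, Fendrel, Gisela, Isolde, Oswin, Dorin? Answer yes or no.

Check each stated constraint against the proposed order — e.g. Maren is ahead of Isolde; Cassia is ahead of Dorin. Every pair is in the required order; nothing is violated.

yes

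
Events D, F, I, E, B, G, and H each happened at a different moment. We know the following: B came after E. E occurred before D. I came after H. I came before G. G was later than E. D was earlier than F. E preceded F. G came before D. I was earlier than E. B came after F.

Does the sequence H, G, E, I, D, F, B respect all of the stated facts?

The constraints require I before E, but in the proposed sequence E appears ahead of I. That one violation is enough.

no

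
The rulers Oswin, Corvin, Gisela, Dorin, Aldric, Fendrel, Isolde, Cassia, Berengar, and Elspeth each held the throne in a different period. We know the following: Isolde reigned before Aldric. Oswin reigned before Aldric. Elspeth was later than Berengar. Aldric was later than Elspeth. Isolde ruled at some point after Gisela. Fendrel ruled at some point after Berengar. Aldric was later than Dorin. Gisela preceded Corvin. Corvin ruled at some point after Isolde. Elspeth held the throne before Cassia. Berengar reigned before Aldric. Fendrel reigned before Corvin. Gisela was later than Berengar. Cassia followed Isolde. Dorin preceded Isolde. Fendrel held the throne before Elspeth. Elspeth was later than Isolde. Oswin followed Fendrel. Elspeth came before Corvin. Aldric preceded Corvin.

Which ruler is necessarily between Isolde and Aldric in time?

Elspeth

Tracing the constraints gives Isolde → Elspeth → Aldric, so Elspeth sits after Isolde and before Aldric.
No other ruler is forced both after Isolde and before Aldric.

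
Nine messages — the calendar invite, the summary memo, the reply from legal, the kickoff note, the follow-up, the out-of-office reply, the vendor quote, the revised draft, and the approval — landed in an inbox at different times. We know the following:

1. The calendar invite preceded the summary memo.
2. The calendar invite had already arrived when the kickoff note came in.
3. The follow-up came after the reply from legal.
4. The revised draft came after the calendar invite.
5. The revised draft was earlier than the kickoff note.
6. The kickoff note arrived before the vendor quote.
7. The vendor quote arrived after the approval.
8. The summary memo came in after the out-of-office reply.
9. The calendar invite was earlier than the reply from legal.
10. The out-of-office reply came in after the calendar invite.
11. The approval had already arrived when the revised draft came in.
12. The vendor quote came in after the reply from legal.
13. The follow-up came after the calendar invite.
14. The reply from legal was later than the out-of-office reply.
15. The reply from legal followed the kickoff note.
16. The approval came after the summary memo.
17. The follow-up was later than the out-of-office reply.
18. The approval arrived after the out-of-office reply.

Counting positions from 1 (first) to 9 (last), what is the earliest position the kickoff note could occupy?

6

The approval, the calendar invite, the out-of-office reply, the revised draft, and the summary memo must all come before the kickoff note — 5 forced predecessors.
Nothing else is forced ahead of the kickoff note, so its earliest slot is position 5 + 1 = 6.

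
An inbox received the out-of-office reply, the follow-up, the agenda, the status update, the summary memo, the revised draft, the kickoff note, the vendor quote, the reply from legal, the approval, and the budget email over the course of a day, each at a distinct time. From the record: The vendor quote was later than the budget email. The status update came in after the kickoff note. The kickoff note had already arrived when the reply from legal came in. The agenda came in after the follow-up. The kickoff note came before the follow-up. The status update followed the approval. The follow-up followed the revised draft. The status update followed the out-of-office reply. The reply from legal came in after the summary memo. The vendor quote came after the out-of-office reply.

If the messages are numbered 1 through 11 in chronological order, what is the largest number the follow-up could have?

10

The follow-up must come before the agenda — 1 message forced after it.
Everything else can be placed before the follow-up in some valid order, so the follow-up can sit as late as position 11 − 1 = 10.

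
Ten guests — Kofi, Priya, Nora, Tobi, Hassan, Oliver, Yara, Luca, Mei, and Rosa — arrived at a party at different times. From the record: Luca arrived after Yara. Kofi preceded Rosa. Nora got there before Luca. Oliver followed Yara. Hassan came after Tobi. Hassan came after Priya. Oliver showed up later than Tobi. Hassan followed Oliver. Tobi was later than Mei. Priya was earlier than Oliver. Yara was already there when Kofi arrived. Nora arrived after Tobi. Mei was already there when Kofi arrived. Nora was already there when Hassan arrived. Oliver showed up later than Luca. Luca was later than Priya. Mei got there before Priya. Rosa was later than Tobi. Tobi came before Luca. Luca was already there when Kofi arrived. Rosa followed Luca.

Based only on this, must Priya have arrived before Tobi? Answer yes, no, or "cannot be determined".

cannot be determined

No chain of stated constraints runs from Priya to Tobi, and none runs from Tobi to Priya either.
So the relative order of Priya and Tobi is not fixed by the given facts.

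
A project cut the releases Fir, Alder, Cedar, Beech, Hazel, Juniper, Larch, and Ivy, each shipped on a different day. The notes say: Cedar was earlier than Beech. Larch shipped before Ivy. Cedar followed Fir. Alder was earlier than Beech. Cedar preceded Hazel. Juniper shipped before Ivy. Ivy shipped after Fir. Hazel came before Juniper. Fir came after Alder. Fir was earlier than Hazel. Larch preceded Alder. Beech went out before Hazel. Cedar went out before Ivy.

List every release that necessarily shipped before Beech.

Alder, Cedar, Fir, Larch

Directly stated before Beech: Alder and Cedar.
Fir reaches Beech via Fir → Cedar → Beech.
Larch reaches Beech via Larch → Alder → Beech.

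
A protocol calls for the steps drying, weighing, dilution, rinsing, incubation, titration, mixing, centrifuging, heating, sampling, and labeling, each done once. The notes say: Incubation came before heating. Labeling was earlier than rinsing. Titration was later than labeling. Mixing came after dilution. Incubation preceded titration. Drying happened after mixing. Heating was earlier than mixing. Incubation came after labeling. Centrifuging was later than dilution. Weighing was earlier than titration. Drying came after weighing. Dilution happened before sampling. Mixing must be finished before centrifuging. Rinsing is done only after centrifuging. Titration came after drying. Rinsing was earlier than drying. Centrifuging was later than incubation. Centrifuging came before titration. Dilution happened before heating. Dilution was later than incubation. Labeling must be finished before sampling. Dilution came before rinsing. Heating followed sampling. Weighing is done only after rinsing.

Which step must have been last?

Every other step has a chain of constraints placing it before titration, so titration is last.

titration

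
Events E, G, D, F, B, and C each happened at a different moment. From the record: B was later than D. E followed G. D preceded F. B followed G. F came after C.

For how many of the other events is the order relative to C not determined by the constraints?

Forced after C: F.
That leaves B, D, E, and G with no forced order relative to C — 4.

4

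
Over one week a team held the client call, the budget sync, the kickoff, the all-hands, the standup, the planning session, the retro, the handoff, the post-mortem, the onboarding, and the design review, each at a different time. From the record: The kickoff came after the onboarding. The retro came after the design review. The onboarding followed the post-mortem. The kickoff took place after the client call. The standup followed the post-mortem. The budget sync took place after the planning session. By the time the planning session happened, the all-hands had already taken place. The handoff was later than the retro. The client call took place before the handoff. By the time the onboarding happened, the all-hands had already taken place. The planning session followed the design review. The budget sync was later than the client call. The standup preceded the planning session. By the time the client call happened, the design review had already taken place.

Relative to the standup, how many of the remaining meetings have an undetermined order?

Forced before the standup: the post-mortem; forced after the standup: the budget sync and the planning session.
That leaves the all-hands, the client call, the design review, the handoff, the kickoff, the onboarding, and the retro with no forced order relative to the standup — 7.

7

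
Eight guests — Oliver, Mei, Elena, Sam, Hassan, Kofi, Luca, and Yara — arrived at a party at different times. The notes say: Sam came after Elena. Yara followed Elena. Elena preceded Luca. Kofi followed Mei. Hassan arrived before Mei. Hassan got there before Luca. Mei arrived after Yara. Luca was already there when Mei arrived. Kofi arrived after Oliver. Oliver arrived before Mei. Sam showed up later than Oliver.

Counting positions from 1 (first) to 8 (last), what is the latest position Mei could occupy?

Mei must come before Kofi — 1 guest forced after them.
Everything else can be placed before Mei in some valid order, so Mei can sit as late as position 8 − 1 = 7.

7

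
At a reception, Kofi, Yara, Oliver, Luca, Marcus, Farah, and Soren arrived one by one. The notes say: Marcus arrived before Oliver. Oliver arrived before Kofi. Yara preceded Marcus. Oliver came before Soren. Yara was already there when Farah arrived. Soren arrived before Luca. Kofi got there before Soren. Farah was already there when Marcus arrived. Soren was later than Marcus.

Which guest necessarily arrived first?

Yara has a chain of constraints placing them before every other guest, so Yara must be first.

Yara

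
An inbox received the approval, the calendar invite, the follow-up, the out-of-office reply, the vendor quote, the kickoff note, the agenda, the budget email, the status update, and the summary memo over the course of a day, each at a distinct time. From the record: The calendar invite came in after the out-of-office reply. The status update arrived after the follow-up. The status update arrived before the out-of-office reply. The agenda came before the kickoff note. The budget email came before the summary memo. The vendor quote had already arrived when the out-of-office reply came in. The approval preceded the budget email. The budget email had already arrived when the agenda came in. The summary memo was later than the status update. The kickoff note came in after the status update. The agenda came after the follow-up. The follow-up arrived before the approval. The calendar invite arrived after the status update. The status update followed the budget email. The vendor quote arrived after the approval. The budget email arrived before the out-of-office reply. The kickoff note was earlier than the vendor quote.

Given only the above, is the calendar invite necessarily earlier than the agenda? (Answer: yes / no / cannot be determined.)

Tracing the constraints gives the agenda → the kickoff note → the vendor quote → the out-of-office reply → the calendar invite, so the agenda must come before the calendar invite.
That means the calendar invite cannot be before the agenda.

no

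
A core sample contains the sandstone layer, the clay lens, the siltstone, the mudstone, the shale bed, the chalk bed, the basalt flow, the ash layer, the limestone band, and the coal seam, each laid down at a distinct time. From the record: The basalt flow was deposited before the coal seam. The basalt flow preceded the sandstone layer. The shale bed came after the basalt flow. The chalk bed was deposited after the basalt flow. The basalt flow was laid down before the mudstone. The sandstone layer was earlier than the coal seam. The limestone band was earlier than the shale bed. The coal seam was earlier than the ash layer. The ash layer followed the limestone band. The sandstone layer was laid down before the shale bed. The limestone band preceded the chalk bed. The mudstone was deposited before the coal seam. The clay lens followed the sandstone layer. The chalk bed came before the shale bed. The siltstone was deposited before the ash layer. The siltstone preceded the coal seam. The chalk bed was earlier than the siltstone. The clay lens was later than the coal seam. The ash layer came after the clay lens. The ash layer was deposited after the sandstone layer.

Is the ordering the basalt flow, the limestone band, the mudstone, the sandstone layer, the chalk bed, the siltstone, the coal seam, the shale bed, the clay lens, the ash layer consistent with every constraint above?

Check each stated constraint against the proposed order — e.g. the basalt flow is ahead of the shale bed; the limestone band is ahead of the ash layer. Every pair is in the required order; nothing is violated.

yes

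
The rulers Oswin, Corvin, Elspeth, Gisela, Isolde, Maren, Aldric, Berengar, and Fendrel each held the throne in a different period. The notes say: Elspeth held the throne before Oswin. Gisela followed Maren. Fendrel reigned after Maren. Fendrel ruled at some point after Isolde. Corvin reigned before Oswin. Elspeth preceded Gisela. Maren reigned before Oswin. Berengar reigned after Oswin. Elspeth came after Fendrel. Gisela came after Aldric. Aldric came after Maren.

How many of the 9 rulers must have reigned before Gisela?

Directly stated before Gisela: Aldric, Elspeth, and Maren.
Fendrel reaches Gisela via Fendrel → Elspeth → Gisela.
Isolde reaches Gisela via Isolde → Fendrel → Elspeth → Gisela.
No chain forces Oswin (or any of the others) ahead of Gisela.
That's Aldric, Elspeth, Fendrel, Isolde, and Maren — 5 in all.

5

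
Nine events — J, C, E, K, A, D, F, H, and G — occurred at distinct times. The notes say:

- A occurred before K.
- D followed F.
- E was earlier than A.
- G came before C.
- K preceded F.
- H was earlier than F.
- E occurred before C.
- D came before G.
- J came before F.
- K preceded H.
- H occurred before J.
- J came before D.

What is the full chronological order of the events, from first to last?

The constraints fix every adjacent pair, so only one ordering works:
E → A → K → H → J → F → D → G → C.

E, A, K, H, J, F, D, G, C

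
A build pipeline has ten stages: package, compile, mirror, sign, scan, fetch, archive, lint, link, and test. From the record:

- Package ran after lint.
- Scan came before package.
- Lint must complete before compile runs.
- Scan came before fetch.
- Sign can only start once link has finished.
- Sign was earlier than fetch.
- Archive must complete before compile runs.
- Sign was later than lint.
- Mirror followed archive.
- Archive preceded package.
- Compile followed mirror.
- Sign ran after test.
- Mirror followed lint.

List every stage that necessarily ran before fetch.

Directly stated before fetch: scan and sign.
Link reaches fetch via link → sign → fetch.
Lint reaches fetch via lint → sign → fetch.
Test reaches fetch via test → sign → fetch.

link, lint, scan, sign, test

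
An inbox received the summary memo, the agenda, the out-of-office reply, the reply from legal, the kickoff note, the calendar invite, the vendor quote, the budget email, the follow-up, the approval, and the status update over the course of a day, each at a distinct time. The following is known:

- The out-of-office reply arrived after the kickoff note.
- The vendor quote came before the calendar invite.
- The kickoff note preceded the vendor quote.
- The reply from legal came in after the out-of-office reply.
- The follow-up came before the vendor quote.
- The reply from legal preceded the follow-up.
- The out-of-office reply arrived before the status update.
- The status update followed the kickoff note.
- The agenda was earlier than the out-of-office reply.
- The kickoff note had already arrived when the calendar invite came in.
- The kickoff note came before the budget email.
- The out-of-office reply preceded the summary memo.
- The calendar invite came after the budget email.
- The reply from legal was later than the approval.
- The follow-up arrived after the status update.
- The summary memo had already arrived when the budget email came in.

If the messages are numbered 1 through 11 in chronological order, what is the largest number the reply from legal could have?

8

The reply from legal must come before the calendar invite, the follow-up, and the vendor quote — 3 messages forced after it.
Everything else can be placed before the reply from legal in some valid order, so the reply from legal can sit as late as position 11 − 3 = 8.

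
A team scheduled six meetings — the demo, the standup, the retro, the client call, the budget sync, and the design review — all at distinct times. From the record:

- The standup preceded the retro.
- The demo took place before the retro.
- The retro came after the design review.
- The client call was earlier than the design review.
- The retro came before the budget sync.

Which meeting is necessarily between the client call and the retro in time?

the design review

Tracing the constraints gives the client call → the design review → the retro, so the design review sits after the client call and before the retro.
No other meeting is forced both after the client call and before the retro.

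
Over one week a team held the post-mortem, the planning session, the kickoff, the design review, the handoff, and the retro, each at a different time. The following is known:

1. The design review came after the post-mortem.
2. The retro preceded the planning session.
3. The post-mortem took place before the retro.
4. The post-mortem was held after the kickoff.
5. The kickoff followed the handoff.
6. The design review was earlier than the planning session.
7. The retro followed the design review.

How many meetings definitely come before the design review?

Directly stated before the design review: the post-mortem.
The handoff reaches the design review via the handoff → the kickoff → the post-mortem → the design review.
The kickoff reaches the design review via the kickoff → the post-mortem → the design review.
No chain forces the planning session (or any of the others) ahead of the design review.
That's the handoff, the kickoff, and the post-mortem — 3 in all.

3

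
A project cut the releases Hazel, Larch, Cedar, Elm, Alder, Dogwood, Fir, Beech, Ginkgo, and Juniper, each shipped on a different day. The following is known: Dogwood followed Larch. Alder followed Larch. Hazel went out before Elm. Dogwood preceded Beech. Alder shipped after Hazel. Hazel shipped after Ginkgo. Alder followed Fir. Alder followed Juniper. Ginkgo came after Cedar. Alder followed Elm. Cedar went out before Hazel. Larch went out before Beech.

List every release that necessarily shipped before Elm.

Cedar, Ginkgo, Hazel

Directly stated before Elm: Hazel.
Cedar reaches Elm via Cedar → Hazel → Elm.
Ginkgo reaches Elm via Ginkgo → Hazel → Elm.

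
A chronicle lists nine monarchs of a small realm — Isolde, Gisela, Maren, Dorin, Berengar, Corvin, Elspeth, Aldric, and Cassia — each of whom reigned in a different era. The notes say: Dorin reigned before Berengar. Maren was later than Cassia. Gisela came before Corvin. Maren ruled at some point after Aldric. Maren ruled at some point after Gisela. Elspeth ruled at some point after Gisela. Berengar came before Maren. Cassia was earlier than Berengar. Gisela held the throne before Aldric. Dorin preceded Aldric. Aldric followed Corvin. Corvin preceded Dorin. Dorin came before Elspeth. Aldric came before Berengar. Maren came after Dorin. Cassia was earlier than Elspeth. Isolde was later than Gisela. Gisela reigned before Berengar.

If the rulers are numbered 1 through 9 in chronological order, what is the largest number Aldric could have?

Aldric must come before Berengar and Maren — 2 rulers forced after them.
Everything else can be placed before Aldric in some valid order, so Aldric can sit as late as position 9 − 2 = 7.

7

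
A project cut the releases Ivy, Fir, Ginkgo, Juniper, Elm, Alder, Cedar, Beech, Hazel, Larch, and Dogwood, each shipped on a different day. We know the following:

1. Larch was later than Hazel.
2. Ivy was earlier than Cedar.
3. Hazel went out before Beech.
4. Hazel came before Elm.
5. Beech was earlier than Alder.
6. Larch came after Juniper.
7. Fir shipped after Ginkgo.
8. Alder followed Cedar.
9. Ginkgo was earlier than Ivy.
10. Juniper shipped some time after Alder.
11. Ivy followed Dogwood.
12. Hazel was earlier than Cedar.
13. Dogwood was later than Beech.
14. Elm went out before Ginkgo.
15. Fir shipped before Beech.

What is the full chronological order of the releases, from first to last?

Hazel, Elm, Ginkgo, Fir, Beech, Dogwood, Ivy, Cedar, Alder, Juniper, Larch

The constraints fix every adjacent pair, so only one ordering works:
Hazel → Elm → Ginkgo → Fir → Beech → Dogwood → Ivy → Cedar → Alder → Juniper → Larch.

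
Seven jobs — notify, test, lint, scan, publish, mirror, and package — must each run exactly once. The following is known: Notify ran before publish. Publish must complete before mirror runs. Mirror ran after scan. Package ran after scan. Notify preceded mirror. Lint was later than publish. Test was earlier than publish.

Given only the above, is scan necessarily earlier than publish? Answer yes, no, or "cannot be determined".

cannot be determined

No chain of stated constraints runs from scan to publish, and none runs from publish to scan either.
So the relative order of scan and publish is not fixed by the given facts.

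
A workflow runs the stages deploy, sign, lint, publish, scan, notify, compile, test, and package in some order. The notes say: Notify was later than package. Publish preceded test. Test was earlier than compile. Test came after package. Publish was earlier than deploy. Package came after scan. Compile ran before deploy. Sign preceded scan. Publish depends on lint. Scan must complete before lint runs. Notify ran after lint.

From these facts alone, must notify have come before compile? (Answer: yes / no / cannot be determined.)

No chain of stated constraints runs from notify to compile, and none runs from compile to notify either.
So the relative order of notify and compile is not fixed by the given facts.

cannot be determined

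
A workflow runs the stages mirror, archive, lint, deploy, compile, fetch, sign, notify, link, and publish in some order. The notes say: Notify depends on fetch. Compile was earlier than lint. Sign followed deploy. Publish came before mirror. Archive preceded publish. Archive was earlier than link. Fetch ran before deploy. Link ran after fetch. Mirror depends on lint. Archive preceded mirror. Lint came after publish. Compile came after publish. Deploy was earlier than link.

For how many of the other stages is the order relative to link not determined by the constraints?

6

Forced before link: archive, deploy, and fetch.
That leaves compile, lint, mirror, notify, publish, and sign with no forced order relative to link — 6.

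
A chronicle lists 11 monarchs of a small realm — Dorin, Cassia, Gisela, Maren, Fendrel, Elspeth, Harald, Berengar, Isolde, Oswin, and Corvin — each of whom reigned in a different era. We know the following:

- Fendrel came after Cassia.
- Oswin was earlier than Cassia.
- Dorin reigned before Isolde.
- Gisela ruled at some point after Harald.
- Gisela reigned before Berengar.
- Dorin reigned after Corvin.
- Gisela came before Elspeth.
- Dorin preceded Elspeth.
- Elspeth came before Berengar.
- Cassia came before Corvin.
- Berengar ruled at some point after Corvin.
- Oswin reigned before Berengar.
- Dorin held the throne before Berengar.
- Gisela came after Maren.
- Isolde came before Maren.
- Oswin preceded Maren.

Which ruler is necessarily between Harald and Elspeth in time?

Gisela

Tracing the constraints gives Harald → Gisela → Elspeth, so Gisela sits after Harald and before Elspeth.
No other ruler is forced both after Harald and before Elspeth.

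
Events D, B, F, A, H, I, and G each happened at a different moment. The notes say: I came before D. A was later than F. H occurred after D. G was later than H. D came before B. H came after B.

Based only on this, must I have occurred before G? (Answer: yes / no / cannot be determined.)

yes

Chain the constraints: I → D → H → G. Each link is directly stated, so I comes before G.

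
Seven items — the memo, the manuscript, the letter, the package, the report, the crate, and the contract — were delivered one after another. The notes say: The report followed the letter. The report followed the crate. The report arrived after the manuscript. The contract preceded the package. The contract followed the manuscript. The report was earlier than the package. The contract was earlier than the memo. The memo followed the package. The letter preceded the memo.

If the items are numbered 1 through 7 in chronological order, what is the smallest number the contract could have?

The manuscript must come before the contract — 1 forced predecessor.
Nothing else is forced ahead of the contract, so its earliest slot is position 1 + 1 = 2.

2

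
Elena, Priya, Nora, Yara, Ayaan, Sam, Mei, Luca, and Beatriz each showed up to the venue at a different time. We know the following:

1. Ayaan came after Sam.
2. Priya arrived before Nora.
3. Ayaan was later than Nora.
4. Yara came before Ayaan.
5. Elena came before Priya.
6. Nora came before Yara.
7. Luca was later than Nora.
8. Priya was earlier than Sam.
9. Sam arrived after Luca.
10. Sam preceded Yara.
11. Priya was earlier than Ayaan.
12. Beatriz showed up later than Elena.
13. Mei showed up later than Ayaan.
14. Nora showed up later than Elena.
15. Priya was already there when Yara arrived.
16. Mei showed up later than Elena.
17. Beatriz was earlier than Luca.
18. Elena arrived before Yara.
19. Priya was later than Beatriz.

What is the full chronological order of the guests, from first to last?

The constraints fix every adjacent pair, so only one ordering works:
Elena → Beatriz → Priya → Nora → Luca → Sam → Yara → Ayaan → Mei.

Elena, Beatriz, Priya, Nora, Luca, Sam, Yara, Ayaan, Mei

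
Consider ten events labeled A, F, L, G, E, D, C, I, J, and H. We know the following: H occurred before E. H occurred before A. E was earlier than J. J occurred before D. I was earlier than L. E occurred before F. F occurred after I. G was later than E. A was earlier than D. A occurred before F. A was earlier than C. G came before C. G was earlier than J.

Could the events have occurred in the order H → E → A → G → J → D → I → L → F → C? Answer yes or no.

Check each stated constraint against the proposed order — e.g. E is ahead of F; A is ahead of C. Every pair is in the required order; nothing is violated.

yes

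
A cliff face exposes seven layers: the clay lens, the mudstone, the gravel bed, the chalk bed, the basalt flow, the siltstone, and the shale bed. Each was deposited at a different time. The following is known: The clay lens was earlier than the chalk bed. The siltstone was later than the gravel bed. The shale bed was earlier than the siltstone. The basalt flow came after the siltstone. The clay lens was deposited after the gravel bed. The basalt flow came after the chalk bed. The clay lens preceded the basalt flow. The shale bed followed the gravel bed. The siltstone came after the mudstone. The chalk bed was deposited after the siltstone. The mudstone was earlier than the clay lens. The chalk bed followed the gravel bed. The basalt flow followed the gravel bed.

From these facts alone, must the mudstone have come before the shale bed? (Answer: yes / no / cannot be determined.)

cannot be determined

No chain of stated constraints runs from the mudstone to the shale bed, and none runs from the shale bed to the mudstone either.
So the relative order of the mudstone and the shale bed is not fixed by the given facts.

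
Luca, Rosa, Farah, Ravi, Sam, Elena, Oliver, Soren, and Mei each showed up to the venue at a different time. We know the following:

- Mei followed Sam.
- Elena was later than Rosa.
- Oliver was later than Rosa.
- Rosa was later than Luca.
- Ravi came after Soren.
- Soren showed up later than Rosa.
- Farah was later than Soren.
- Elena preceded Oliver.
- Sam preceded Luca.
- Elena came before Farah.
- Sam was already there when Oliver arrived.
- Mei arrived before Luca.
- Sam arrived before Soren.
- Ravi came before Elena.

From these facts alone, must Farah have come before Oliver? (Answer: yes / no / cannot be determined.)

cannot be determined

No chain of stated constraints runs from Farah to Oliver, and none runs from Oliver to Farah either.
So the relative order of Farah and Oliver is not fixed by the given facts.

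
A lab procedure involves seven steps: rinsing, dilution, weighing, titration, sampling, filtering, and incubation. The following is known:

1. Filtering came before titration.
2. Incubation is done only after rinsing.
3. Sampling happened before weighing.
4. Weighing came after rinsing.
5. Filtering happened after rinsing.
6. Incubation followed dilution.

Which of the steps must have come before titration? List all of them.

Directly stated before titration: filtering.
Rinsing reaches titration via rinsing → filtering → titration.
No chain forces incubation (or any of the others) ahead of titration.

filtering, rinsing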